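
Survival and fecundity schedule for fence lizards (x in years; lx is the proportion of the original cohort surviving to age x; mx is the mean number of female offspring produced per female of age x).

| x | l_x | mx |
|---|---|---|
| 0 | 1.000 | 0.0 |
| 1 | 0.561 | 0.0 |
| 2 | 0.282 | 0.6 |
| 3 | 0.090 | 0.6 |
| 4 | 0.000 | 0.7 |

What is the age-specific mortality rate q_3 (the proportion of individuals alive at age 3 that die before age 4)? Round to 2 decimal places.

1.00

q_3 = (l_3 − l_4) / l_3 = (0.09 − 0) / 0.09
     = 0.09 / 0.09 = 1 → 1.00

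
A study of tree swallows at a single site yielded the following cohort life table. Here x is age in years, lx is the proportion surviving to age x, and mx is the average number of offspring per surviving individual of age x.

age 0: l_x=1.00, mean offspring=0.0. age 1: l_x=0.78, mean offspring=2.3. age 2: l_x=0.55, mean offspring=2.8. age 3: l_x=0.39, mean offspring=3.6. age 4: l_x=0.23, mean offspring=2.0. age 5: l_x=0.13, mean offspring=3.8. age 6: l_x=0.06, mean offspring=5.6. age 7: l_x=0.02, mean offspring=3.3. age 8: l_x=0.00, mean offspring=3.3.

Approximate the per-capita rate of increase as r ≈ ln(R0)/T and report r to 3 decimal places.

0.694

R0 = Σ lx·mx = 0 + 1.794 + 1.54 + 1.404 + 0.46 + 0.494 + 0.336 + 0.066 + 0 = 6.094
Σ x·lx·mx = 15.874; T = 15.874/6.094 = 2.60486…
r ≈ ln(R0)/T = ln(6.094)/2.60486… = 0.69382… → 0.694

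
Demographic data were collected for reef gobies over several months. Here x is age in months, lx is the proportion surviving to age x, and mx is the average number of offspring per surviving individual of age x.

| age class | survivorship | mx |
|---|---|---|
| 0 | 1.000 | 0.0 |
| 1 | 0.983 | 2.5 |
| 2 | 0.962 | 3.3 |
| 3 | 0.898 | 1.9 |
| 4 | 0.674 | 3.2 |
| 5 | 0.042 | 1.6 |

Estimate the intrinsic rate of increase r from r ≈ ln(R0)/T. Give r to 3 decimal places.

0.943

R0 = Σ lx·mx = 0 + 2.4575 + 3.1746 + 1.7062 + 2.1568 + 0.0672 = 9.5623
Σ x·lx·mx = 22.8885; T = 22.8885/9.5623 = 2.39362…
r ≈ ln(R0)/T = ln(9.5623)/2.39362… = 0.94327… → 0.943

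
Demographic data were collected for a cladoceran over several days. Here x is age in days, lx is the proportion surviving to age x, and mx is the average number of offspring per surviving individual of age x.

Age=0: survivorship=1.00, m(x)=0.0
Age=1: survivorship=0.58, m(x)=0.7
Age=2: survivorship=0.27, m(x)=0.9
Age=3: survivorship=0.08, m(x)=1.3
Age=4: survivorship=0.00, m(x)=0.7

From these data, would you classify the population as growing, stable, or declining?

declining

R0 = Σ lx·mx = 0 + 0.406 + 0.243 + 0.104 + 0 = 0.753
R0 < 1, so the population is declining.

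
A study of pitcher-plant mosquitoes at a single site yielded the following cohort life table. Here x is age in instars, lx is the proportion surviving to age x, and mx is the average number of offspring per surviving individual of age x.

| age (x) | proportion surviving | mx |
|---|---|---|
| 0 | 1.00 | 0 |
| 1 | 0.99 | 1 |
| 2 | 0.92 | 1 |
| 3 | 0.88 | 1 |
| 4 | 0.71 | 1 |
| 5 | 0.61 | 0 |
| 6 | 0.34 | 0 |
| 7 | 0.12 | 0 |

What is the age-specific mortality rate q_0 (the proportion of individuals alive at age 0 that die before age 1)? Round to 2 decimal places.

0.01

q_0 = (l_0 − l_1) / l_0 = (1 − 0.99) / 1
     = 0.01 / 1 = 0.01 → 0.01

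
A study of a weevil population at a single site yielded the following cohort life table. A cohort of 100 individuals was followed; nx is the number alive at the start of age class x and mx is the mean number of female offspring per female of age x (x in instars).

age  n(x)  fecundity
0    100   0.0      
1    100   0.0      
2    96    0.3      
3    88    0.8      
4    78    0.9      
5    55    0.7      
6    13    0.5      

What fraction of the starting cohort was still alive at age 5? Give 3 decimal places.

l_5 = n_5/n_0 = 55/100 = 0.55 → 0.550

0.550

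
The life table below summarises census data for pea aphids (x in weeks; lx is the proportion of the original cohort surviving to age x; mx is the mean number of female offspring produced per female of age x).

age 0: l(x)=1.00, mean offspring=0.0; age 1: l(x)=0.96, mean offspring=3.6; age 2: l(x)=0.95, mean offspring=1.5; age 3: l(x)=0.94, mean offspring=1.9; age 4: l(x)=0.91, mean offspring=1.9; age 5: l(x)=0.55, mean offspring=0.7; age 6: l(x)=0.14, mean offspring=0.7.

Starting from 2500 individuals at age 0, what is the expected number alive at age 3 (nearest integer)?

2350

Expected survivors = N0 · l_3 = 2500 × 0.94 = 2350 → 2350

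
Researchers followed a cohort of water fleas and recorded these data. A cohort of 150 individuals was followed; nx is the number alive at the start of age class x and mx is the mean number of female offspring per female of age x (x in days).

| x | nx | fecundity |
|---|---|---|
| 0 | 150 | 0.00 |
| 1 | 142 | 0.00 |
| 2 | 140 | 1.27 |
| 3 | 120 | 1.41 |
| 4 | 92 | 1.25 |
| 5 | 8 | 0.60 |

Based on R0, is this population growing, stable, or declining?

growing

lx = nx/n0 = nx/150: 1, 0.94667…, 0.93333…, 0.8, 0.61333…, 0.05333…
R0 = Σ lx·mx = 0 + 0 + 1.185333… + 1.128 + 0.766667… + 0.032… = 3.112…
R0 > 1, so the population is growing.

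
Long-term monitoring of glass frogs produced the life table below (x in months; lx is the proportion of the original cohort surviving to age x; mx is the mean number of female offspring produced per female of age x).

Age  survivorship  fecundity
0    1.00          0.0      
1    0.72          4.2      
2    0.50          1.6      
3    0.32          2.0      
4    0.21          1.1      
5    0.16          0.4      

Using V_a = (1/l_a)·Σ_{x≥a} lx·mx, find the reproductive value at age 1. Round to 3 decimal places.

lx·mx for x ≥ 1: 3.024, 0.8, 0.64, 0.231, 0.064 → sum = 4.759
V_1 = 4.759 / l_1 = 4.759 / 0.72 = 6.609722… → 6.610

6.610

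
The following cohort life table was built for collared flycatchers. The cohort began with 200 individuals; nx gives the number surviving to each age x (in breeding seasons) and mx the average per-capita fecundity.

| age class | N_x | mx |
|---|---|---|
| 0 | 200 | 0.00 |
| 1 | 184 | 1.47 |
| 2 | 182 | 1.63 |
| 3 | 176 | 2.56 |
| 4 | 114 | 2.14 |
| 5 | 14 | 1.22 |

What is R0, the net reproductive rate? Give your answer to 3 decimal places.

lx = nx/n0 = nx/200: 1, 0.92, 0.91, 0.88, 0.57, 0.07
lx·mx by age: 0, 1.3524, 1.4833, 2.2528, 1.2198, 0.0854
R0 = Σ lx·mx = 6.3937 → 6.394

6.394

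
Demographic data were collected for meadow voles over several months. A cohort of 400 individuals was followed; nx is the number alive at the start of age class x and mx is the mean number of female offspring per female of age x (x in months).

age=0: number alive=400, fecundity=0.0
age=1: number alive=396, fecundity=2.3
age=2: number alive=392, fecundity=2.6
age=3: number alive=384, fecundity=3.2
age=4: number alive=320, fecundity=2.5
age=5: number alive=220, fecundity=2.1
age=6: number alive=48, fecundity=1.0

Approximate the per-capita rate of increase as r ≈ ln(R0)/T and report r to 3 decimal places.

0.867

lx = nx/n0 = nx/400: 1, 0.99, 0.98, 0.96, 0.8, 0.55, 0.12
R0 = Σ lx·mx = 0 + 2.277 + 2.548 + 3.072 + 2 + 1.155 + 0.12 = 11.172
Σ x·lx·mx = 31.084; T = 31.084/11.172 = 2.78231…
r ≈ ln(R0)/T = ln(11.172)/2.78231… = 0.86741… → 0.867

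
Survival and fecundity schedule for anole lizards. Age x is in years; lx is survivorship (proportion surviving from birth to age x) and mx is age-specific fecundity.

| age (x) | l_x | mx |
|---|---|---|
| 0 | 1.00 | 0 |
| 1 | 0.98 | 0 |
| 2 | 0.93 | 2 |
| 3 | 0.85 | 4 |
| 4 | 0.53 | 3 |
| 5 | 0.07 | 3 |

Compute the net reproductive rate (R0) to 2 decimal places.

lx·mx by age: 0, 0, 1.86, 3.4, 1.59, 0.21
R0 = Σ lx·mx = 7.06 → 7.06

7.06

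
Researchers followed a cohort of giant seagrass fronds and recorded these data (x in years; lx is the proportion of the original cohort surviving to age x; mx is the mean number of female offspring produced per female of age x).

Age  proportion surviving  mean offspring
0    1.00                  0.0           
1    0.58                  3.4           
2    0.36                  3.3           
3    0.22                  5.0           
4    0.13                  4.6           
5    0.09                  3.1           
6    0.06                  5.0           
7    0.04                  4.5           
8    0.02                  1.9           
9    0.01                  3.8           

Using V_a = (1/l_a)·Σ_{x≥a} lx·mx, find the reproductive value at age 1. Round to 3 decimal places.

9.816

lx·mx for x ≥ 1: 1.972, 1.188, 1.1, 0.598, 0.279, 0.3, 0.18, 0.038, 0.038 → sum = 5.693
V_1 = 5.693 / l_1 = 5.693 / 0.58 = 9.815517… → 9.816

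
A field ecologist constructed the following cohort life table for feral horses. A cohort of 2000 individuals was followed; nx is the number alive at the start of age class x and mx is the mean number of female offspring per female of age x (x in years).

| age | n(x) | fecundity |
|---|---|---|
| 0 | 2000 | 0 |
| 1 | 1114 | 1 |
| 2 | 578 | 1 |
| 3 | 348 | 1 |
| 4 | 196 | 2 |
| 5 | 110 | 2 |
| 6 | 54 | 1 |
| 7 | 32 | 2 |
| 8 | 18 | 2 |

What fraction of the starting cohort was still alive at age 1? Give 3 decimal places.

0.557

l_1 = n_1/n_0 = 1114/2000 = 0.557 → 0.557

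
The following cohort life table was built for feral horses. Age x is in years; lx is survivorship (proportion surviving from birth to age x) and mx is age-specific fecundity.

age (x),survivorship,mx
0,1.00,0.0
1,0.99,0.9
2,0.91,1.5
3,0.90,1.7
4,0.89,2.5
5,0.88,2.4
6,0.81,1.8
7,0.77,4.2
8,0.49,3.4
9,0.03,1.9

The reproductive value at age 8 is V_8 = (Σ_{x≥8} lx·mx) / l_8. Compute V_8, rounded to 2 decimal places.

lx·mx for x ≥ 8: 1.666, 0.057 → sum = 1.723
V_8 = 1.723 / l_8 = 1.723 / 0.49 = 3.516327… → 3.52

3.52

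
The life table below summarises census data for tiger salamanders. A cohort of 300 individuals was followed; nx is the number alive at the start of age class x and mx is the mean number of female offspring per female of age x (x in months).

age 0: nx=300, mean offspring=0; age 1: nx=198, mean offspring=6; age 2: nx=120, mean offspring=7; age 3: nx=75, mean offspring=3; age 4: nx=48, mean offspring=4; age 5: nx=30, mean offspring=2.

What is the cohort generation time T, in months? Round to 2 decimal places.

1.84

lx = nx/n0 = nx/300: 1, 0.66, 0.4, 0.25, 0.16, 0.1
lx·mx: 0, 3.96, 2.8, 0.75, 0.64, 0.2 → R0 = 8.35
x·lx·mx: 0, 3.96, 5.6, 2.25, 2.56, 1 → Σ = 15.37
T = 15.37 / 8.35 = 1.840719… → 1.84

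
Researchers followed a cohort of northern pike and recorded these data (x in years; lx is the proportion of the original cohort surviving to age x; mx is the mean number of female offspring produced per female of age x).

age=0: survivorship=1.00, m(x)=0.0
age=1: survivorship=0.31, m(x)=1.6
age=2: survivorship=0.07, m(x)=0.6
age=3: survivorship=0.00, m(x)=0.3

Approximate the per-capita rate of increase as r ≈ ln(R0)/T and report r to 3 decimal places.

R0 = Σ lx·mx = 0 + 0.496 + 0.042 + 0 = 0.538
Σ x·lx·mx = 0.58; T = 0.58/0.538 = 1.07807…
r ≈ ln(R0)/T = ln(0.538)/1.07807… = -0.57501… → -0.575

-0.575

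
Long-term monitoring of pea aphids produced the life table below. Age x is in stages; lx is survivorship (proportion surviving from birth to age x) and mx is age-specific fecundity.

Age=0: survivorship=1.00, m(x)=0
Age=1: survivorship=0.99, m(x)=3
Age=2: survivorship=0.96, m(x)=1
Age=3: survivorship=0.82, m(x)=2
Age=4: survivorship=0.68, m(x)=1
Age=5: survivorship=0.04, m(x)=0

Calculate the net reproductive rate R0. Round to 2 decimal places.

lx·mx by age: 0, 2.97, 0.96, 1.64, 0.68, 0
R0 = Σ lx·mx = 6.25 → 6.25

6.25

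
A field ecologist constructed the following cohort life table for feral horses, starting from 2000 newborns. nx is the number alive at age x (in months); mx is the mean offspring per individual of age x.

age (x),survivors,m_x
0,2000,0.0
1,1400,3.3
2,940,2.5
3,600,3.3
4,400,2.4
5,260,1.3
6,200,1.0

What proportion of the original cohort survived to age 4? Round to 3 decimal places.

0.200

l_4 = n_4/n_0 = 400/2000 = 0.2 → 0.200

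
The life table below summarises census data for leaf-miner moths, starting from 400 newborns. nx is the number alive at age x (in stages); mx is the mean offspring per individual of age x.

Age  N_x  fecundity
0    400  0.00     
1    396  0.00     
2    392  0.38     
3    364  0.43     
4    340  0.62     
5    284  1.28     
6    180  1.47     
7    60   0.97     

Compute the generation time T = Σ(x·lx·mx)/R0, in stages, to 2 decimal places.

lx = nx/n0 = nx/400: 1, 0.99, 0.98, 0.91, 0.85, 0.71, 0.45, 0.15
lx·mx: 0, 0, 0.3724, 0.3913, 0.527, 0.9088, 0.6615, 0.1455 → R0 = 3.0065
x·lx·mx: 0, 0, 0.7448, 1.1739, 2.108, 4.544, 3.969, 1.0185 → Σ = 13.5582
T = 13.5582 / 3.0065 = 4.509629… → 4.51

4.51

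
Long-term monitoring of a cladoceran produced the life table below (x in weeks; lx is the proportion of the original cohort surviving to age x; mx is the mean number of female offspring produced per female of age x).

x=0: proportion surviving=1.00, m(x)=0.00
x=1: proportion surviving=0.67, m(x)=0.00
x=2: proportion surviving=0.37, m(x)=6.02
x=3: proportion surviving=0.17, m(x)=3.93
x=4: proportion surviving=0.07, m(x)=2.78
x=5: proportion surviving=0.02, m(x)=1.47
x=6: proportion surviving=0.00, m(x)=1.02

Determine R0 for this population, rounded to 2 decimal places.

lx·mx by age: 0, 0, 2.2274, 0.6681, 0.1946, 0.0294, 0
R0 = Σ lx·mx = 3.1195 → 3.12

3.12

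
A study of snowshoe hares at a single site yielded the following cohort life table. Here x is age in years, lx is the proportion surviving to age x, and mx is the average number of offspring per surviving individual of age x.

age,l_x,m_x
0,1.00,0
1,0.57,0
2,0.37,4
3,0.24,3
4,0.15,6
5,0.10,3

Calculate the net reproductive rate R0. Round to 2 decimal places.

3.40

lx·mx by age: 0, 0, 1.48, 0.72, 0.9, 0.3
R0 = Σ lx·mx = 3.4 → 3.40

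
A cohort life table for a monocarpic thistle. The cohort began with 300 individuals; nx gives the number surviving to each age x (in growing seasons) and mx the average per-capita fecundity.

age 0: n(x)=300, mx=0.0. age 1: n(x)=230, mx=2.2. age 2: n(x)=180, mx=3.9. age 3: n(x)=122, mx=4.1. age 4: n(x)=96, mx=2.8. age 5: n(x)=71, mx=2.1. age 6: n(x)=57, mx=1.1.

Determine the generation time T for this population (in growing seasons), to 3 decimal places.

2.562

lx = nx/n0 = nx/300: 1, 0.76667…, 0.6, 0.40667…, 0.32, 0.23667…, 0.19
lx·mx: 0, 1.686667…, 2.34, 1.667333…, 0.896, 0.497…, 0.209 → R0 = 7.296…
x·lx·mx: 0, 1.686667…, 4.68, 5.002…, 3.584, 2.485…, 1.254 → Σ = 18.691667…
T = 18.691667… / 7.296… = 2.561906… → 2.562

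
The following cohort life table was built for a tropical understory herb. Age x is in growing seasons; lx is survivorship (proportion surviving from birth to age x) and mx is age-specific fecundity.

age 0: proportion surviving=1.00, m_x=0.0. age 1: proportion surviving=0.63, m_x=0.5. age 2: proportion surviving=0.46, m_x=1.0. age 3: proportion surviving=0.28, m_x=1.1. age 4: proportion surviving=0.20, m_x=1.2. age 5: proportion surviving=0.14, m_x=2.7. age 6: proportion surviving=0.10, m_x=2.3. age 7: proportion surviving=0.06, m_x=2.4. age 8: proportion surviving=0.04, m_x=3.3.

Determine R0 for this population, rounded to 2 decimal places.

lx·mx by age: 0, 0.315, 0.46, 0.308, 0.24, 0.378, 0.23, 0.144, 0.132
R0 = Σ lx·mx = 2.207 → 2.21

2.21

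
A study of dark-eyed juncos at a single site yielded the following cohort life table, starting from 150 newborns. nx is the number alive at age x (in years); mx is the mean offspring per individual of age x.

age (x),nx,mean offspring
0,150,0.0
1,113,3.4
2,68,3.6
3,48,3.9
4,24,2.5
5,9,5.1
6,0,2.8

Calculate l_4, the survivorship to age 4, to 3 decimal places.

l_4 = n_4/n_0 = 24/150 = 0.16 → 0.160

0.160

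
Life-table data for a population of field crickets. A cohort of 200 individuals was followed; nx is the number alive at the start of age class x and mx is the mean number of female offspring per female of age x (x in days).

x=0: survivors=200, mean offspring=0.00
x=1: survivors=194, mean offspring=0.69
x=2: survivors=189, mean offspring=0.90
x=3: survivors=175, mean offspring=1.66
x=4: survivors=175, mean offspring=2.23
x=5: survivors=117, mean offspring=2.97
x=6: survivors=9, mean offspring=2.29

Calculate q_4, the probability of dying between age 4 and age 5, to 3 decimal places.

0.331

lx = nx/n0 = nx/200: 1, 0.97, 0.945, 0.875, 0.875, 0.585, 0.045
q_4 = (l_4 − l_5) / l_4 = (0.875 − 0.585) / 0.875
     = 0.29 / 0.875 = 0.331429… → 0.331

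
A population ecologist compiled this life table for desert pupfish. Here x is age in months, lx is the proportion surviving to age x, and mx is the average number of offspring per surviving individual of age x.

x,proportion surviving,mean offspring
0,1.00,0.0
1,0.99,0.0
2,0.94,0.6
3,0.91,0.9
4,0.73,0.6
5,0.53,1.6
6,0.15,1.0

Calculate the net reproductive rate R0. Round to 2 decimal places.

lx·mx by age: 0, 0, 0.564, 0.819, 0.438, 0.848, 0.15
R0 = Σ lx·mx = 2.819 → 2.82

2.82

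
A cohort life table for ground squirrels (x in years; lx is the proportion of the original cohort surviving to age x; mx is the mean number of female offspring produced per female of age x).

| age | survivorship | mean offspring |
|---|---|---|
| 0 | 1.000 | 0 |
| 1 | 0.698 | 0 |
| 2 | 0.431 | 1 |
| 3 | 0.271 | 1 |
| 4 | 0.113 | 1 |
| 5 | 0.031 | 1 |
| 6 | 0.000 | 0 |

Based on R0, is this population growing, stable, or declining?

declining

R0 = Σ lx·mx = 0 + 0 + 0.431 + 0.271 + 0.113 + 0.031 + 0 = 0.846
R0 < 1, so the population is declining.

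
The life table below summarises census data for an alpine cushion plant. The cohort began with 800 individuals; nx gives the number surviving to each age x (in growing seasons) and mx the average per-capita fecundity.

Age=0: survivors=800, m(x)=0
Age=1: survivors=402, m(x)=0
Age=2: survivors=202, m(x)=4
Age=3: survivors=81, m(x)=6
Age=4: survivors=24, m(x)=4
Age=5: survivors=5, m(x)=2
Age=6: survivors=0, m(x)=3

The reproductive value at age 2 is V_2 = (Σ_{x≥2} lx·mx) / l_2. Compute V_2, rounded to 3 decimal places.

lx = nx/n0 = nx/800: 1, 0.5025, 0.2525, 0.10125, 0.03, 0.00625, 0
lx·mx for x ≥ 2: 1.01, 0.6075, 0.12, 0.0125, 0 → sum = 1.75
V_2 = 1.75 / l_2 = 1.75 / 0.2525 = 6.930693… → 6.931

6.931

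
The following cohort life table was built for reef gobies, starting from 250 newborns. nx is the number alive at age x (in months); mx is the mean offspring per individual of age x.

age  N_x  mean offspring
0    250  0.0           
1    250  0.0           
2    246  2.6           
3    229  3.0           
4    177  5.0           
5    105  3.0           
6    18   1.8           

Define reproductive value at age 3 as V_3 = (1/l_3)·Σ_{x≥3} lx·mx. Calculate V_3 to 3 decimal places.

lx = nx/n0 = nx/250: 1, 1, 0.984, 0.916, 0.708, 0.42, 0.072
lx·mx for x ≥ 3: 2.748, 3.54, 1.26, 0.1296 → sum = 7.6776
V_3 = 7.6776 / l_3 = 7.6776 / 0.916 = 8.381659… → 8.382

8.382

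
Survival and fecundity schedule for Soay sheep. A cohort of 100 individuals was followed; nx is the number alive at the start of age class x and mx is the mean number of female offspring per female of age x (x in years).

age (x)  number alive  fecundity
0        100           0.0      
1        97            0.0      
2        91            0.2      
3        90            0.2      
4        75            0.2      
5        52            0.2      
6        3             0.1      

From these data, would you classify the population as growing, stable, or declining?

declining

lx = nx/n0 = nx/100: 1, 0.97, 0.91, 0.9, 0.75, 0.52, 0.03
R0 = Σ lx·mx = 0 + 0 + 0.182 + 0.18 + 0.15 + 0.104 + 0.003 = 0.619
R0 < 1, so the population is declining.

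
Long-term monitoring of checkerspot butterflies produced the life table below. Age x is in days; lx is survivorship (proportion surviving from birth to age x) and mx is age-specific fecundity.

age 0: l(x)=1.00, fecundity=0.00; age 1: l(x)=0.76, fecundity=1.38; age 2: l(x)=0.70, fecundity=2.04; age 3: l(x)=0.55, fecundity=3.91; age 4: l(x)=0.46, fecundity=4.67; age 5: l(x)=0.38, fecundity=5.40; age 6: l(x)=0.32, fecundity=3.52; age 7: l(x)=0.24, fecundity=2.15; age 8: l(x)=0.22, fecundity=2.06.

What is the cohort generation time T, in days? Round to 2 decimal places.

lx·mx: 0, 1.0488, 1.428, 2.1505, 2.1482, 2.052, 1.1264, 0.516, 0.4532 → R0 = 10.9231
x·lx·mx: 0, 1.0488, 2.856, 6.4515, 8.5928, 10.26, 6.7584, 3.612, 3.6256 → Σ = 43.2051
T = 43.2051 / 10.9231 = 3.955388… → 3.96

3.96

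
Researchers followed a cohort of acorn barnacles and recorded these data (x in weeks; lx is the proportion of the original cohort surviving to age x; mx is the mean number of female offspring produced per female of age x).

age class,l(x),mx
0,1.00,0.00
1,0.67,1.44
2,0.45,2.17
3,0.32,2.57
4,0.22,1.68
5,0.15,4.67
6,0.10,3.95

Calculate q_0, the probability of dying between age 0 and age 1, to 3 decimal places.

q_0 = (l_0 − l_1) / l_0 = (1 − 0.67) / 1
     = 0.33 / 1 = 0.33 → 0.330

0.330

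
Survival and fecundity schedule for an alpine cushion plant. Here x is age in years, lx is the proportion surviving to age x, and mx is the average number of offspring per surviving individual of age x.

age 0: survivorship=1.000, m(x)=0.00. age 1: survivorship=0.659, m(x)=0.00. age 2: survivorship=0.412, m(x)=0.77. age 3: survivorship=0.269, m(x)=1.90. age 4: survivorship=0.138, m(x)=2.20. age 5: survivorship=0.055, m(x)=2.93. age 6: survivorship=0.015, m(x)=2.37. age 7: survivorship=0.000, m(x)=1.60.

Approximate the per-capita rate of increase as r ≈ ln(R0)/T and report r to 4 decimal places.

R0 = Σ lx·mx = 0 + 0 + 0.31724 + 0.5111 + 0.3036 + 0.16115 + 0.03555 + 0 = 1.32864
Σ x·lx·mx = 4.40123; T = 4.40123/1.32864 = 3.31258…
r ≈ ln(R0)/T = ln(1.32864)/3.31258… = 0.085781… → 0.0858

0.0858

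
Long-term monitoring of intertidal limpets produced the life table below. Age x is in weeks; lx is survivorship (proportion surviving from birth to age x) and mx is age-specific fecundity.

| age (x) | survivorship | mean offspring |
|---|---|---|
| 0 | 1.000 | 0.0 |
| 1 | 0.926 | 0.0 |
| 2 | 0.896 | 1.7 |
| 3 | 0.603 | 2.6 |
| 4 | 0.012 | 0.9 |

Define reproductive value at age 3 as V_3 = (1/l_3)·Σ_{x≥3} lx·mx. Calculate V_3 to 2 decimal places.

lx·mx for x ≥ 3: 1.5678, 0.0108 → sum = 1.5786
V_3 = 1.5786 / l_3 = 1.5786 / 0.603 = 2.61791… → 2.62

2.62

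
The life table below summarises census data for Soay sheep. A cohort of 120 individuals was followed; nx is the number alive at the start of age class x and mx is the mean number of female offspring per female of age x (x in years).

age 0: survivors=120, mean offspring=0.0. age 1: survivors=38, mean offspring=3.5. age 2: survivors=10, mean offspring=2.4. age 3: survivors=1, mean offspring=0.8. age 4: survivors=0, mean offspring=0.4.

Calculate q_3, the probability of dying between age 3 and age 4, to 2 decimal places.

lx = nx/n0 = nx/120: 1, 0.31667…, 0.08333…, 0.00833…, 0
q_3 = (l_3 − l_4) / l_3 = (0.008333… − 0) / 0.008333…
     = 0.008333… / 0.008333… = 1 → 1.00

1.00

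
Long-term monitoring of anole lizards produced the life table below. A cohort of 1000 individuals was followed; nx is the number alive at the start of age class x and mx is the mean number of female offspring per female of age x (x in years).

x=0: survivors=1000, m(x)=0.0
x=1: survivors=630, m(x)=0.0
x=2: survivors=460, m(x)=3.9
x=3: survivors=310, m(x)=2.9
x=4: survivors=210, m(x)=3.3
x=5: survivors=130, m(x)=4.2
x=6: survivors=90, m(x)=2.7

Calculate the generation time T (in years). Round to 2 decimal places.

lx = nx/n0 = nx/1000: 1, 0.63, 0.46, 0.31, 0.21, 0.13, 0.09
lx·mx: 0, 0, 1.794, 0.899, 0.693, 0.546, 0.243 → R0 = 4.175
x·lx·mx: 0, 0, 3.588, 2.697, 2.772, 2.73, 1.458 → Σ = 13.245
T = 13.245 / 4.175 = 3.172455… → 3.17

3.17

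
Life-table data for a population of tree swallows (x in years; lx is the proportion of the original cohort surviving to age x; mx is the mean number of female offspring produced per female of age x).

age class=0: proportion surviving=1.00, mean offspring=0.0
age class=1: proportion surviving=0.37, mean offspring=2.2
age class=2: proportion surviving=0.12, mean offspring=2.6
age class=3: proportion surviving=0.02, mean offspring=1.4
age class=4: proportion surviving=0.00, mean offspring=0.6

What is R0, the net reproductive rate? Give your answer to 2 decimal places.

lx·mx by age: 0, 0.814, 0.312, 0.028, 0
R0 = Σ lx·mx = 1.154 → 1.15

1.15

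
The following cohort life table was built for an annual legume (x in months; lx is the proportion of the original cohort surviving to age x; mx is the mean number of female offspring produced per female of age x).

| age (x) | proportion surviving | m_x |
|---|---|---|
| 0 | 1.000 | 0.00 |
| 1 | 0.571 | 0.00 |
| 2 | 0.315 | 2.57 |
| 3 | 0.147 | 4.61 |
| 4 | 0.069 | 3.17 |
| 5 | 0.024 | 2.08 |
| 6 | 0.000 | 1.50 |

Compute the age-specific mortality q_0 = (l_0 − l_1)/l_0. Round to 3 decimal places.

0.429

q_0 = (l_0 − l_1) / l_0 = (1 − 0.571) / 1
     = 0.429 / 1 = 0.429 → 0.429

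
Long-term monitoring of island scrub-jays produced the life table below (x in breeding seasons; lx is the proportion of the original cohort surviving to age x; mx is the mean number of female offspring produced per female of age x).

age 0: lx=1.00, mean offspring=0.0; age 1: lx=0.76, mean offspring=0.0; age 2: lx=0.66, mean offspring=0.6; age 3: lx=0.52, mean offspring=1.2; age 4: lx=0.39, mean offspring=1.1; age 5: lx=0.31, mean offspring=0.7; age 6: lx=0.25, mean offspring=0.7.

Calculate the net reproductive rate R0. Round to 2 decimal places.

lx·mx by age: 0, 0, 0.396, 0.624, 0.429, 0.217, 0.175
R0 = Σ lx·mx = 1.841 → 1.84

1.84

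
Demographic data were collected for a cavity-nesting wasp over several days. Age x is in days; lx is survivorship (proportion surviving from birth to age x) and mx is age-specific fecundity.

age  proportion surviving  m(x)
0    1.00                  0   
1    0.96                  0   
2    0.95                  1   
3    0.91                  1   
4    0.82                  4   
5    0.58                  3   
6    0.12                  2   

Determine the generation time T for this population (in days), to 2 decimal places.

lx·mx: 0, 0, 0.95, 0.91, 3.28, 1.74, 0.24 → R0 = 7.12
x·lx·mx: 0, 0, 1.9, 2.73, 13.12, 8.7, 1.44 → Σ = 27.89
T = 27.89 / 7.12 = 3.917135… → 3.92

3.92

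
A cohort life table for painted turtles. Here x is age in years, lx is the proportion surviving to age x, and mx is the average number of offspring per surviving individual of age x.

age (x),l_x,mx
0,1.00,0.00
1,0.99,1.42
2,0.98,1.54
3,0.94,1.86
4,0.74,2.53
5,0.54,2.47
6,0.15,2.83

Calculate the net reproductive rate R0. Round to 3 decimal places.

lx·mx by age: 0, 1.4058, 1.5092, 1.7484, 1.8722, 1.3338, 0.4245
R0 = Σ lx·mx = 8.2939 → 8.294

8.294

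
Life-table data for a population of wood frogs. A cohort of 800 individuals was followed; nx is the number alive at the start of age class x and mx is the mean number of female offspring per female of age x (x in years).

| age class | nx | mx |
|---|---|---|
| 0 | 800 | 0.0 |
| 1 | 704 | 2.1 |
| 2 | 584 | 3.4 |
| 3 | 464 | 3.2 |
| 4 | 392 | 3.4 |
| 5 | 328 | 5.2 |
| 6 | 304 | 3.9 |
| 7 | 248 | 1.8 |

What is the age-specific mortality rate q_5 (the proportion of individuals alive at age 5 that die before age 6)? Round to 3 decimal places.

0.073

lx = nx/n0 = nx/800: 1, 0.88, 0.73, 0.58, 0.49, 0.41, 0.38, 0.31
q_5 = (l_5 − l_6) / l_5 = (0.41 − 0.38) / 0.41
     = 0.03 / 0.41 = 0.073171… → 0.073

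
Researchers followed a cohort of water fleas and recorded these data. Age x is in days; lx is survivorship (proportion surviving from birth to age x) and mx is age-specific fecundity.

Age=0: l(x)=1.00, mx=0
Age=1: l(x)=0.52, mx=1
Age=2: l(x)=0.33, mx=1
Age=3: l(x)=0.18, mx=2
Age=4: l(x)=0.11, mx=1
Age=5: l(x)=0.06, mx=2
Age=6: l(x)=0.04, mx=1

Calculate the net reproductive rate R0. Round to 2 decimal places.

lx·mx by age: 0, 0.52, 0.33, 0.36, 0.11, 0.12, 0.04
R0 = Σ lx·mx = 1.48 → 1.48

1.48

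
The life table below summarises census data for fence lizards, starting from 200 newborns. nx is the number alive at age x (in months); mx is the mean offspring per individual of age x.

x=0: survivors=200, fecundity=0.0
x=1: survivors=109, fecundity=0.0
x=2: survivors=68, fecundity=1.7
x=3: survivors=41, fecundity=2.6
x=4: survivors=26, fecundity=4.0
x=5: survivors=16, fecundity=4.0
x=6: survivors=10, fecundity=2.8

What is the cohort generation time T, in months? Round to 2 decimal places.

3.48

lx = nx/n0 = nx/200: 1, 0.545, 0.34, 0.205, 0.13, 0.08, 0.05
lx·mx: 0, 0, 0.578, 0.533, 0.52, 0.32, 0.14 → R0 = 2.091
x·lx·mx: 0, 0, 1.156, 1.599, 2.08, 1.6, 0.84 → Σ = 7.275
T = 7.275 / 2.091 = 3.479197… → 3.48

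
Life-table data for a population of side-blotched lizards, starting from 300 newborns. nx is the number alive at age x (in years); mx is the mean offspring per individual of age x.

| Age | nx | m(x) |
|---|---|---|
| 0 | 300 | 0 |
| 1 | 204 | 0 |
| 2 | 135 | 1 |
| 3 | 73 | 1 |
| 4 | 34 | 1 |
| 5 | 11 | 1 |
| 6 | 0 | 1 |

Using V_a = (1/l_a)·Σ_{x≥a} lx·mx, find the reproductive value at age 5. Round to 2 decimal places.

lx = nx/n0 = nx/300: 1, 0.68, 0.45, 0.24333…, 0.11333…, 0.03667…, 0
lx·mx for x ≥ 5: 0.036667…, 0 → sum = 0.036667…
V_5 = 0.036667… / l_5 = 0.036667… / 0.036667… = 1 → 1.00

1.00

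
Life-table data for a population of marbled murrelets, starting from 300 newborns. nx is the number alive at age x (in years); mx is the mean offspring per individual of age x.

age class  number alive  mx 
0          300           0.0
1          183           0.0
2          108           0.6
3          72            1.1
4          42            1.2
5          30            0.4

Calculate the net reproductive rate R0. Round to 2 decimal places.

lx = nx/n0 = nx/300: 1, 0.61, 0.36, 0.24, 0.14, 0.1
lx·mx by age: 0, 0, 0.216, 0.264, 0.168, 0.04
R0 = Σ lx·mx = 0.688 → 0.69

0.69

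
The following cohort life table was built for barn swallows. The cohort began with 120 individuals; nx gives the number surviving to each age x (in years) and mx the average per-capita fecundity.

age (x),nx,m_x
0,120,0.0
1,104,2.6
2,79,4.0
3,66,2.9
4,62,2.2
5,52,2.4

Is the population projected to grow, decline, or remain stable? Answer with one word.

growing

lx = nx/n0 = nx/120: 1, 0.86667…, 0.65833…, 0.55, 0.51667…, 0.43333…
R0 = Σ lx·mx = 0 + 2.253333… + 2.633333… + 1.595 + 1.136667… + 1.04… = 8.658333…
R0 > 1, so the population is growing.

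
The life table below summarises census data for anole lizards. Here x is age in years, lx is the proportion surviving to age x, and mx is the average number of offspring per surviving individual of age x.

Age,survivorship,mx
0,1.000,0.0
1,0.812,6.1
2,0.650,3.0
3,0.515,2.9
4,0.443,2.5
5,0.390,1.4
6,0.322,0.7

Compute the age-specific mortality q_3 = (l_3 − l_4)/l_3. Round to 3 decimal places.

q_3 = (l_3 − l_4) / l_3 = (0.515 − 0.443) / 0.515
     = 0.072 / 0.515 = 0.139806… → 0.140

0.140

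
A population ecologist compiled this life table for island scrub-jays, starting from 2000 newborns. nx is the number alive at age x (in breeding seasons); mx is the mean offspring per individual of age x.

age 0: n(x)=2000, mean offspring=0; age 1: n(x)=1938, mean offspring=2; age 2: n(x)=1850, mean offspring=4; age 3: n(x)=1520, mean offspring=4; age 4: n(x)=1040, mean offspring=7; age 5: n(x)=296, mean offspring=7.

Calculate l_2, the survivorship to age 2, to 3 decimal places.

0.925

l_2 = n_2/n_0 = 1850/2000 = 0.925 → 0.925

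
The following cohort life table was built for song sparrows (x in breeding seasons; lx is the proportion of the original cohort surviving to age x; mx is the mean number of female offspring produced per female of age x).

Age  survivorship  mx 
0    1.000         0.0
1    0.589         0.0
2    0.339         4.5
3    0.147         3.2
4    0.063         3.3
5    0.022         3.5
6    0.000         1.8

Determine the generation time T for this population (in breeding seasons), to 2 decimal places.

2.49

lx·mx: 0, 0, 1.5255, 0.4704, 0.2079, 0.077, 0 → R0 = 2.2808
x·lx·mx: 0, 0, 3.051, 1.4112, 0.8316, 0.385, 0 → Σ = 5.6788
T = 5.6788 / 2.2808 = 2.489828… → 2.49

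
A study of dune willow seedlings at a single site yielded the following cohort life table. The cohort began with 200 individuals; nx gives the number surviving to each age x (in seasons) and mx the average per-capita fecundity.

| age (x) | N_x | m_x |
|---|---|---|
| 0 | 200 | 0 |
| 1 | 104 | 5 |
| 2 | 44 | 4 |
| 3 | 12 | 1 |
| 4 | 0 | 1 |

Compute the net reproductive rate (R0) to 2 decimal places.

3.54

lx = nx/n0 = nx/200: 1, 0.52, 0.22, 0.06, 0
lx·mx by age: 0, 2.6, 0.88, 0.06, 0
R0 = Σ lx·mx = 3.54 → 3.54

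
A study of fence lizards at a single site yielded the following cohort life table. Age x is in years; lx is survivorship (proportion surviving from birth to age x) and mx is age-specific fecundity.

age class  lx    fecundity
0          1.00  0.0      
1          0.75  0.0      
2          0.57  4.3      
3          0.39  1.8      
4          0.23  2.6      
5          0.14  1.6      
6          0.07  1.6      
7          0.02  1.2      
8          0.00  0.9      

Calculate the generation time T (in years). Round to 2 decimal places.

2.76

lx·mx: 0, 0, 2.451, 0.702, 0.598, 0.224, 0.112, 0.024, 0 → R0 = 4.111
x·lx·mx: 0, 0, 4.902, 2.106, 2.392, 1.12, 0.672, 0.168, 0 → Σ = 11.36
T = 11.36 / 4.111 = 2.763318… → 2.76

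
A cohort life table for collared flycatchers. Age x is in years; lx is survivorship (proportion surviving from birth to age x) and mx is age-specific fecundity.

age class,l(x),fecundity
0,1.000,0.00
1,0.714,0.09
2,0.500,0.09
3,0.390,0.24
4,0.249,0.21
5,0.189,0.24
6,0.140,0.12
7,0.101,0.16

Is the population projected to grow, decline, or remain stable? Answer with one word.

declining

R0 = Σ lx·mx = 0 + 0.06426 + 0.045 + 0.0936 + 0.05229 + 0.04536 + 0.0168 + 0.01616 = 0.33347
R0 < 1, so the population is declining.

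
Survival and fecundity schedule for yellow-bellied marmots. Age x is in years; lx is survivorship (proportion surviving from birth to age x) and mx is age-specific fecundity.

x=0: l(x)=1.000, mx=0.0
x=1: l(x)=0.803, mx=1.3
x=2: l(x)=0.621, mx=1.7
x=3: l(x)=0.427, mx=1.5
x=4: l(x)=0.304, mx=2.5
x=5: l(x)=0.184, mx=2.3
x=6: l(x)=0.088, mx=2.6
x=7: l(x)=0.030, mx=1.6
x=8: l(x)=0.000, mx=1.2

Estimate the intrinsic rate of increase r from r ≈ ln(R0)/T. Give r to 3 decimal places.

0.505

R0 = Σ lx·mx = 0 + 1.0439 + 1.0557 + 0.6405 + 0.76 + 0.4232 + 0.2288 + 0.048 + 0 = 4.2001
Σ x·lx·mx = 11.9416; T = 11.9416/4.2001 = 2.84317…
r ≈ ln(R0)/T = ln(4.2001)/2.84317… = 0.50476… → 0.505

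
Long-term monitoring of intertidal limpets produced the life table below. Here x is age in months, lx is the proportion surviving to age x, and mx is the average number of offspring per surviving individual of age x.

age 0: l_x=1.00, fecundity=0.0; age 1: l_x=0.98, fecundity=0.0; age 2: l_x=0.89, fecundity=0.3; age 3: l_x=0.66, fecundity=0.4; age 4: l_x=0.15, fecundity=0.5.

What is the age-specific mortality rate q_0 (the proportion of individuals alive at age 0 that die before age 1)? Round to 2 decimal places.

q_0 = (l_0 − l_1) / l_0 = (1 − 0.98) / 1
     = 0.02 / 1 = 0.02 → 0.02

0.02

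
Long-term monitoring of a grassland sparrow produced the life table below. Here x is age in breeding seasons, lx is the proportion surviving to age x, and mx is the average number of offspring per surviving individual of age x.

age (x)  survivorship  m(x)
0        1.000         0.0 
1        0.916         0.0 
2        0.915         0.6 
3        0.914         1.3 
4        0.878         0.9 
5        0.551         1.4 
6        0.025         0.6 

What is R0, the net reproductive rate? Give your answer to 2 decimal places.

3.31

lx·mx by age: 0, 0, 0.549, 1.1882, 0.7902, 0.7714, 0.015
R0 = Σ lx·mx = 3.3138 → 3.31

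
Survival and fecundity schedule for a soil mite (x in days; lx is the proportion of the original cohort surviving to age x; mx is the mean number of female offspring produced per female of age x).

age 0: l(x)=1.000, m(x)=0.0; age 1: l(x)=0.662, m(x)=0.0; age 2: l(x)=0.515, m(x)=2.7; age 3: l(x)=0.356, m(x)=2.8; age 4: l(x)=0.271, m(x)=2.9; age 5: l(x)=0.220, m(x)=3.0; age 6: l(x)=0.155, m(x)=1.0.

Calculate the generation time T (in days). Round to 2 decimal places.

lx·mx: 0, 0, 1.3905, 0.9968, 0.7859, 0.66, 0.155 → R0 = 3.9882
x·lx·mx: 0, 0, 2.781, 2.9904, 3.1436, 3.3, 0.93 → Σ = 13.145
T = 13.145 / 3.9882 = 3.295973… → 3.30

3.30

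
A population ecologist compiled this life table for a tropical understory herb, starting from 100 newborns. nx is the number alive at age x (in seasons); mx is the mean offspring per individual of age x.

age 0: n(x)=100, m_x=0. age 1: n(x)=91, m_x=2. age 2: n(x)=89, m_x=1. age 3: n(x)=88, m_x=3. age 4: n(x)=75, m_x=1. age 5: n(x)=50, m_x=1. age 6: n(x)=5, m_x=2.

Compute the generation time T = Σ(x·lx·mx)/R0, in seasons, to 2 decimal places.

2.63

lx = nx/n0 = nx/100: 1, 0.91, 0.89, 0.88, 0.75, 0.5, 0.05
lx·mx: 0, 1.82, 0.89, 2.64, 0.75, 0.5, 0.1 → R0 = 6.7
x·lx·mx: 0, 1.82, 1.78, 7.92, 3, 2.5, 0.6 → Σ = 17.62
T = 17.62 / 6.7 = 2.629851… → 2.63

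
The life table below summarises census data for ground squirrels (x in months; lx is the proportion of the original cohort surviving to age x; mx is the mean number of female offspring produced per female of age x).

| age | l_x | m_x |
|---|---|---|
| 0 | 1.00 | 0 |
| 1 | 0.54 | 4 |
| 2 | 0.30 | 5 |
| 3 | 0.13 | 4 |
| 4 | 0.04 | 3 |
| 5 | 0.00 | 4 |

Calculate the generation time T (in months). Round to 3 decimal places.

lx·mx: 0, 2.16, 1.5, 0.52, 0.12, 0 → R0 = 4.3
x·lx·mx: 0, 2.16, 3, 1.56, 0.48, 0 → Σ = 7.2
T = 7.2 / 4.3 = 1.674419… → 1.674

1.674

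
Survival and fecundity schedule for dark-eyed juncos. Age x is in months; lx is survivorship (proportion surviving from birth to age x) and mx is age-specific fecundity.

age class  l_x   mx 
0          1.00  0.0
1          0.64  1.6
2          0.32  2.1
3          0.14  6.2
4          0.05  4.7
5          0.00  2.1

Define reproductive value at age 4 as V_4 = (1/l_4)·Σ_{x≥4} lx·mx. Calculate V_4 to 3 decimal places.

lx·mx for x ≥ 4: 0.235, 0 → sum = 0.235
V_4 = 0.235 / l_4 = 0.235 / 0.05 = 4.7 → 4.700

4.700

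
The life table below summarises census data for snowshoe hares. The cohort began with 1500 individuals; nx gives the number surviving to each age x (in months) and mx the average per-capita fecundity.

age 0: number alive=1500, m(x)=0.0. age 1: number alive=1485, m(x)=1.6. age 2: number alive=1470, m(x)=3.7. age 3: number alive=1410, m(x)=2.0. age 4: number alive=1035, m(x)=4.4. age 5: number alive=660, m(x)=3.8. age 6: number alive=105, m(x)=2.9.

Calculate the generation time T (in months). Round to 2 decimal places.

3.02

lx = nx/n0 = nx/1500: 1, 0.99, 0.98, 0.94, 0.69, 0.44, 0.07
lx·mx: 0, 1.584, 3.626, 1.88, 3.036, 1.672, 0.203 → R0 = 12.001
x·lx·mx: 0, 1.584, 7.252, 5.64, 12.144, 8.36, 1.218 → Σ = 36.198
T = 36.198 / 12.001 = 3.016249… → 3.02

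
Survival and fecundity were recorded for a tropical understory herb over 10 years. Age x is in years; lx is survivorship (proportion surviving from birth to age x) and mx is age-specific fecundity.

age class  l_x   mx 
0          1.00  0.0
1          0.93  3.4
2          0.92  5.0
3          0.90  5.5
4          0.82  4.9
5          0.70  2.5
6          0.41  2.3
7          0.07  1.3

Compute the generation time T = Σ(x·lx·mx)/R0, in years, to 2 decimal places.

2.99

lx·mx: 0, 3.162, 4.6, 4.95, 4.018, 1.75, 0.943, 0.091 → R0 = 19.514
x·lx·mx: 0, 3.162, 9.2, 14.85, 16.072, 8.75, 5.658, 0.637 → Σ = 58.329
T = 58.329 / 19.514 = 2.989085… → 2.99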